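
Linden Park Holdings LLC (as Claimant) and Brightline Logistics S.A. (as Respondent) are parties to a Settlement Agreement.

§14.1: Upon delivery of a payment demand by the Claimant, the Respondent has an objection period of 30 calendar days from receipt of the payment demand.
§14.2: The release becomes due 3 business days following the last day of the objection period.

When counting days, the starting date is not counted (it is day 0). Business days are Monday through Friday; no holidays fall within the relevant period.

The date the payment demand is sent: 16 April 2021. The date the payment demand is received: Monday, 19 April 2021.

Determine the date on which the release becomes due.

24 May 2021

The last day of the objection period: 30 calendar days after 19 April 2021 is 19 May 2021.
From Wednesday, 19 May 2021, 3 business days (May 20, May 21, May 24, skipping weekends) brings us to Monday, 24 May 2021, which is the date on which the release becomes due.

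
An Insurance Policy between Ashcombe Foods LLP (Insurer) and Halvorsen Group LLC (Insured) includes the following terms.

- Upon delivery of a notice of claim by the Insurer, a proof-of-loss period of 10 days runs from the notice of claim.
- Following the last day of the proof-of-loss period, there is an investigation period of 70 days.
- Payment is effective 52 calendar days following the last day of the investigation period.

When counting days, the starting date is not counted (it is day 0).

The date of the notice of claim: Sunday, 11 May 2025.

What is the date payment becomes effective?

The last day of the proof-of-loss period: 10 calendar days after 11 May 2025 is 21 May 2025.
Adding 70 calendar days to 21 May 2025 gives 30 July 2025, which is the last day of the investigation period.
The date payment becomes effective: 30 July 2025 + 52 days = 20 September 2025.

20 September 2025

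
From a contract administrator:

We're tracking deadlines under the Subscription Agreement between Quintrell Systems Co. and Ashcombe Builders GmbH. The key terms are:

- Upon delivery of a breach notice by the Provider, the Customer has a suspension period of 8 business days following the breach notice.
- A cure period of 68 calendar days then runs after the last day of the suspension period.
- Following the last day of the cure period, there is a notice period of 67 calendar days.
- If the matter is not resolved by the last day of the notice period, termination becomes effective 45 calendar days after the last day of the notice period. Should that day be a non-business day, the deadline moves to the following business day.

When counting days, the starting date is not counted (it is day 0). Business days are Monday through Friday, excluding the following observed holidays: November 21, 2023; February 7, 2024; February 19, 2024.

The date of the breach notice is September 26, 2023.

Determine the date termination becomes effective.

From Tuesday, September 26, 2023, 8 business days (Sep 27, Sep 28, Sep 29, Oct 2, Oct 3, Oct 4, Oct 5, Oct 6, skipping weekends) brings us to Friday, October 6, 2023, which is the last day of the suspension period.
The last day of the cure period: 68 calendar days after October 6, 2023 is December 13, 2023.
Adding 67 calendar days to December 13, 2023 gives February 18, 2024, which is the last day of the notice period.
The date termination becomes effective: 45 calendar days after February 18, 2024 is April 3, 2024. April 3, 2024 is a Wednesday and is not a listed holiday, so no roll-forward applies.

April 3, 2024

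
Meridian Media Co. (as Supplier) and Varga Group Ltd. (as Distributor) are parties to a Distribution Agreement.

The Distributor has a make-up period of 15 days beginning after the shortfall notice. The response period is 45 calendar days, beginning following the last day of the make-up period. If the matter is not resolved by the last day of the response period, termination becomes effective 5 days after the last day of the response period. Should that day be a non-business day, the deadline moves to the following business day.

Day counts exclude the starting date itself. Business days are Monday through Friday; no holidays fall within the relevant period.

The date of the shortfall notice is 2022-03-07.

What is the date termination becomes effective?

2022-05-11

Adding 15 calendar days to 2022-03-07 gives 2022-03-22, which is the last day of the make-up period.
Adding 45 calendar days to 2022-03-22 gives 2022-05-06, which is the last day of the response period.
The date termination becomes effective: 5 calendar days after 2022-05-06 is 2022-05-11. 2022-05-11 is a Wednesday, so no roll-forward applies.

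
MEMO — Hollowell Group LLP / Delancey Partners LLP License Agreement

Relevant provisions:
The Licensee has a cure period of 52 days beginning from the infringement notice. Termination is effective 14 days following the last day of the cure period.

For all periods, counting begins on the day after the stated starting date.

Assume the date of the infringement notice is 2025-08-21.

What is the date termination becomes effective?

The last day of the cure period: 2025-08-21 + 52 days = 2025-10-12.
Adding 14 calendar days to 2025-10-12 gives 2025-10-26, which is the date termination becomes effective.

2025-10-26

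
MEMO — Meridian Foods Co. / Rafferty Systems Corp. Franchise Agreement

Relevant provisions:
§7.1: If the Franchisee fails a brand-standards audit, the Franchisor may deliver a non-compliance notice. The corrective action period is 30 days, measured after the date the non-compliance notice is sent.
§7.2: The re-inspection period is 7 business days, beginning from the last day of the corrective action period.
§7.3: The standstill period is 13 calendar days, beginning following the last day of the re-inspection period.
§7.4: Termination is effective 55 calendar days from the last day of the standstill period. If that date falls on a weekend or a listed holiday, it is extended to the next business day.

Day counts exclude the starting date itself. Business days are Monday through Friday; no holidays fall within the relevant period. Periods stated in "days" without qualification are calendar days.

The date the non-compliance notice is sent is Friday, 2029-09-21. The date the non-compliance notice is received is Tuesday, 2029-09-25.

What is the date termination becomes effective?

2030-01-07

The last day of the corrective action period: 2029-09-21 + 30 days = 2029-10-21.
The last day of the re-inspection period: 7 business days after Sunday, 2029-10-21, skipping weekends — Oct 22, Oct 23, Oct 24, Oct 25, Oct 26, Oct 29, Oct 30 — lands on Tuesday, 2029-10-30.
Adding 13 calendar days to 2029-10-30 gives 2029-11-12, which is the last day of the standstill period.
The date termination becomes effective: 2029-11-12 + 55 days = 2030-01-06. That falls on a Sunday, so it rolls to the next business day, Monday, 2030-01-07.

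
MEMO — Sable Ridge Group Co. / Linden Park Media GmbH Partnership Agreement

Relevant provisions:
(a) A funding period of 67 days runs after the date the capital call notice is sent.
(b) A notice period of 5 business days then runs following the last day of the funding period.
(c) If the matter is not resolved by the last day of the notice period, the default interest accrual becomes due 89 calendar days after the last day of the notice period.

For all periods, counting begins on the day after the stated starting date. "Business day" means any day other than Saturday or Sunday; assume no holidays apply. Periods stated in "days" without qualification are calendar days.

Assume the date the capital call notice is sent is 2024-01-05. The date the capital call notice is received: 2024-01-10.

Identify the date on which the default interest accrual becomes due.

2024-06-16

The last day of the funding period: 2024-01-05 + 67 days = 2024-03-12.
The last day of the notice period: counting 5 business days from Tuesday, 2024-03-12 (Mar 13, Mar 14, Mar 15, Mar 18, Mar 19, skipping weekends) reaches Tuesday, 2024-03-19.
The date on which the default interest accrual becomes due: 2024-03-19 + 89 days = 2024-06-16.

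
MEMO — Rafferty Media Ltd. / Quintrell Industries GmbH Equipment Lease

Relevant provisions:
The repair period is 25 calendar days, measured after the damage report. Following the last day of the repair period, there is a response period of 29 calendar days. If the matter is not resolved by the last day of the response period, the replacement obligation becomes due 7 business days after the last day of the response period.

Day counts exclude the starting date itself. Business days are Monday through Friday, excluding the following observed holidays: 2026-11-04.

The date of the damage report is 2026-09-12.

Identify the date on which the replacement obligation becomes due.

2026-11-16

The last day of the repair period: 25 calendar days after 2026-09-12 is 2026-10-07.
The last day of the response period: 2026-10-07 + 29 days = 2026-11-05.
From Thursday, 2026-11-05, 7 business days (Nov 6, Nov 9, Nov 10, Nov 11, Nov 12, Nov 13, Nov 16, skipping weekends) brings us to Monday, 2026-11-16, which is the date on which the replacement obligation becomes due.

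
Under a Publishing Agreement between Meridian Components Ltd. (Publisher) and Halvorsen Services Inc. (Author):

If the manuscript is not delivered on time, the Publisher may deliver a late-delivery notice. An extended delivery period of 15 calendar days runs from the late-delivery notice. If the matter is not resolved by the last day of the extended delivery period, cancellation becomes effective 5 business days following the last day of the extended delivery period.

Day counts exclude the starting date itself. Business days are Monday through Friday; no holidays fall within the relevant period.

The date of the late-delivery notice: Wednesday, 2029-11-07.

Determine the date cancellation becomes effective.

2029-11-29

The last day of the extended delivery period: 15 calendar days after 2029-11-07 is 2029-11-22.
The date cancellation becomes effective: counting 5 business days from Thursday, 2029-11-22 (Nov 23, Nov 26, Nov 27, Nov 28, Nov 29, skipping weekends) reaches Thursday, 2029-11-29.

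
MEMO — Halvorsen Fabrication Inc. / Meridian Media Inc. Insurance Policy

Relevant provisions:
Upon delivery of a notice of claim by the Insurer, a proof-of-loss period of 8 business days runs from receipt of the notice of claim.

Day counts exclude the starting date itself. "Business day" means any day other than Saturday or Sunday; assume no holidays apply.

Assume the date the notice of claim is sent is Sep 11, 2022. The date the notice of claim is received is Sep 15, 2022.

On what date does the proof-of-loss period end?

Sep 27, 2022

From Thursday, Sep 15, 2022, 8 business days (Sep 16, Sep 19, Sep 20, Sep 21, Sep 22, Sep 23, Sep 26, Sep 27, skipping weekends) brings us to Tuesday, Sep 27, 2022, which is the last day of the proof-of-loss period.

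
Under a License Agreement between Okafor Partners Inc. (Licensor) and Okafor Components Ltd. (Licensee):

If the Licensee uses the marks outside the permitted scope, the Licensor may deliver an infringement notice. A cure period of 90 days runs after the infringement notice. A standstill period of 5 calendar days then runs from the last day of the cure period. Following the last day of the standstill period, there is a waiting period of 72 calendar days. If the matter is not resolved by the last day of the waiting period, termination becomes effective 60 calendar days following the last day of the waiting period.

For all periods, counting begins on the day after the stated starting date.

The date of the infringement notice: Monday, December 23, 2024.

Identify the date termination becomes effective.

The last day of the cure period: 90 calendar days after December 23, 2024 is March 23, 2025.
The last day of the standstill period: 5 calendar days after March 23, 2025 is March 28, 2025.
The last day of the waiting period: 72 calendar days after March 28, 2025 is June 8, 2025.
The date termination becomes effective: June 8, 2025 + 60 days = August 7, 2025.

August 7, 2025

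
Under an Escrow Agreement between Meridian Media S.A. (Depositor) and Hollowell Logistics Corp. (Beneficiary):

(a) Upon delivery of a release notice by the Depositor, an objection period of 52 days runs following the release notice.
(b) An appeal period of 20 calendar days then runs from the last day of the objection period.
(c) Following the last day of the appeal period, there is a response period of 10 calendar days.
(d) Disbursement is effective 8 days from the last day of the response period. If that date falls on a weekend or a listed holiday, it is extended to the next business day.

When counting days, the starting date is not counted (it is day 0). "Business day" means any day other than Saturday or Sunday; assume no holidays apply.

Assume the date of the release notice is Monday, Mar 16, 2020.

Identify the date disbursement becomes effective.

The last day of the objection period: Mar 16, 2020 + 52 days = May 7, 2020.
Adding 20 calendar days to May 7, 2020 gives May 27, 2020, which is the last day of the appeal period.
The last day of the response period: 10 calendar days after May 27, 2020 is Jun 6, 2020.
The date disbursement becomes effective: Jun 6, 2020 + 8 days = Jun 14, 2020. That falls on a Sunday, so it rolls to the next business day, Monday, Jun 15, 2020.

Jun 15, 2020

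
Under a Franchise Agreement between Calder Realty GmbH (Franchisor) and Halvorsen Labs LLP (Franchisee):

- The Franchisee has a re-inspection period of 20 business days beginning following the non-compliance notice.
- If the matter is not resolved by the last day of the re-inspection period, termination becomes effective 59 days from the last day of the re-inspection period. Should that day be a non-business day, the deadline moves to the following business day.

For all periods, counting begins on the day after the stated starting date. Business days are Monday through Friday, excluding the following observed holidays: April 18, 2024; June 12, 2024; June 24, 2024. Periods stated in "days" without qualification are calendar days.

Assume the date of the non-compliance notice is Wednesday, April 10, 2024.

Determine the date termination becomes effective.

July 8, 2024

From Wednesday, April 10, 2024, 20 business days (Apr 11, Apr 12, Apr 15, Apr 16, …, May 7, May 8, May 9, skipping weekends and the listed holiday on Apr 18) brings us to Thursday, May 9, 2024, which is the last day of the re-inspection period.
The date termination becomes effective: 59 calendar days after May 9, 2024 is July 7, 2024. That falls on a Sunday, so it rolls to the next business day, Monday, July 8, 2024.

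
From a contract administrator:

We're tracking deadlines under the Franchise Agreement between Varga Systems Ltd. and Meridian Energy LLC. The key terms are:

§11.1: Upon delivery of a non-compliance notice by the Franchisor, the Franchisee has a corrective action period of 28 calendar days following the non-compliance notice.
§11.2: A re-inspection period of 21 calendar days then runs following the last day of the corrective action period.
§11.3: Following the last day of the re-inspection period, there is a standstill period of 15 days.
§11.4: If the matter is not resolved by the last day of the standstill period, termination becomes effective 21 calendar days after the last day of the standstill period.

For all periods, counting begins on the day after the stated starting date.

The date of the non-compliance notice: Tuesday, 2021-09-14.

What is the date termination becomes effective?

2021-12-08

Adding 28 calendar days to 2021-09-14 gives 2021-10-12, which is the last day of the corrective action period.
The last day of the re-inspection period: 21 calendar days after 2021-10-12 is 2021-11-02.
Adding 15 calendar days to 2021-11-02 gives 2021-11-17, which is the last day of the standstill period.
Adding 21 calendar days to 2021-11-17 gives 2021-12-08, which is the date termination becomes effective.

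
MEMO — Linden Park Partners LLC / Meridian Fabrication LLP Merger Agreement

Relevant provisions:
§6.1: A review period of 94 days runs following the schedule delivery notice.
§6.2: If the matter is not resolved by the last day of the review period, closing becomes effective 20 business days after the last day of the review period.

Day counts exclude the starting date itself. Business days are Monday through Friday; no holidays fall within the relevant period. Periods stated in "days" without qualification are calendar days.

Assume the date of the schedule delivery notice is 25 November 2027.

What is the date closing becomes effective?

Adding 94 calendar days to 25 November 2027 gives 27 February 2028, which is the last day of the review period.
The date closing becomes effective: counting 20 business days from Sunday, 27 February 2028 (Feb 28, Feb 29, Mar 1, Mar 2, …, Mar 22, Mar 23, Mar 24, skipping weekends) reaches Friday, 24 March 2028.

24 March 2028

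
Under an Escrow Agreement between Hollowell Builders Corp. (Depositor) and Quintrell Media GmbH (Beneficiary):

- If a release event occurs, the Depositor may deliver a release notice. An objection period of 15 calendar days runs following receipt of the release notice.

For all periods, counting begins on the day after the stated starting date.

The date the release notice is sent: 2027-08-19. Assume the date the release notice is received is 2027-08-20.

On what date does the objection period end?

2027-09-04

The last day of the objection period: 2027-08-20 + 15 days = 2027-09-04.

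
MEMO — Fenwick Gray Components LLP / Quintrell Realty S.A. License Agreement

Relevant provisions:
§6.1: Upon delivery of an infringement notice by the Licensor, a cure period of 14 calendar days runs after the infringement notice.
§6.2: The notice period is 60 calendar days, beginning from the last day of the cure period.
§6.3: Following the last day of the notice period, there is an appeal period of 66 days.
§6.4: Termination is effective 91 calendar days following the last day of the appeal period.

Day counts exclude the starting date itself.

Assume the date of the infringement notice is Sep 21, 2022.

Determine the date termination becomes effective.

Adding 14 calendar days to Sep 21, 2022 gives Oct 5, 2022, which is the last day of the cure period.
The last day of the notice period: Oct 5, 2022 + 60 days = Dec 4, 2022.
Adding 66 calendar days to Dec 4, 2022 gives Feb 8, 2023, which is the last day of the appeal period.
Adding 91 calendar days to Feb 8, 2023 gives May 10, 2023, which is the date termination becomes effective.

May 10, 2023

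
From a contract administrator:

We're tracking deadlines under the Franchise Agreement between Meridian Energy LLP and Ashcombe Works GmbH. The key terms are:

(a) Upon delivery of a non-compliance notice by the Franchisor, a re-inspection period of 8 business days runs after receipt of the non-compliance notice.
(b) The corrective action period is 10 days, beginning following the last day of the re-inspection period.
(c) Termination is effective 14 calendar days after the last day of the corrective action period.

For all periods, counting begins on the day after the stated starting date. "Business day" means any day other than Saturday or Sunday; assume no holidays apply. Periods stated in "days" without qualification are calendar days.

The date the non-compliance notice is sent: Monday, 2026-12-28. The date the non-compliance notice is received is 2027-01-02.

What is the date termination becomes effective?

2027-02-06

The last day of the re-inspection period: counting 8 business days from Saturday, 2027-01-02 (Jan 4, Jan 5, Jan 6, Jan 7, Jan 8, Jan 11, Jan 12, Jan 13, skipping weekends) reaches Wednesday, 2027-01-13.
Adding 10 calendar days to 2027-01-13 gives 2027-01-23, which is the last day of the corrective action period.
Adding 14 calendar days to 2027-01-23 gives 2027-02-06, which is the date termination becomes effective.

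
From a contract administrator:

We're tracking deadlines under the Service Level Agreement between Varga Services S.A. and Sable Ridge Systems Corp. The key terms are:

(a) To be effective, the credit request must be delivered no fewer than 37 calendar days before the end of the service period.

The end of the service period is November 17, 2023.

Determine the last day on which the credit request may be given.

Counting back 37 calendar days from November 17, 2023 gives October 11, 2023.

October 11, 2023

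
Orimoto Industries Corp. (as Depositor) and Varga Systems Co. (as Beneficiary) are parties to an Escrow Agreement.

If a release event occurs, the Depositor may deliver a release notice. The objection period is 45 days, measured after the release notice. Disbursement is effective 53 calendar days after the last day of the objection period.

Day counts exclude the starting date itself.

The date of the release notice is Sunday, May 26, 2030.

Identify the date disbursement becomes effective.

September 1, 2030

The last day of the objection period: May 26, 2030 + 45 days = July 10, 2030.
Adding 53 calendar days to July 10, 2030 gives September 1, 2030, which is the date disbursement becomes effective.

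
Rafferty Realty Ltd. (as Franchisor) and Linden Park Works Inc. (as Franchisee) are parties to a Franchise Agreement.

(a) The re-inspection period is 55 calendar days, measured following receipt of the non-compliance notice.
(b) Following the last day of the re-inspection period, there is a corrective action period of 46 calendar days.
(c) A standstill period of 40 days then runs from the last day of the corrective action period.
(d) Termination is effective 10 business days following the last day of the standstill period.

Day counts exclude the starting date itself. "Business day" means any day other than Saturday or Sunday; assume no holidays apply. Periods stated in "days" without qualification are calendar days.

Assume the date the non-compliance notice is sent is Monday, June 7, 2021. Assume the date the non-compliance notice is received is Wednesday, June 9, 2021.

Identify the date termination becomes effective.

November 11, 2021

Adding 55 calendar days to June 9, 2021 gives August 3, 2021, which is the last day of the re-inspection period.
The last day of the corrective action period: 46 calendar days after August 3, 2021 is September 18, 2021.
The last day of the standstill period: September 18, 2021 + 40 days = October 28, 2021.
The date termination becomes effective: 10 business days after Thursday, October 28, 2021, skipping weekends — Oct 29, Nov 1, Nov 2, Nov 3, Nov 4, Nov 5, Nov 8, Nov 9, Nov 10, Nov 11 — lands on Thursday, November 11, 2021.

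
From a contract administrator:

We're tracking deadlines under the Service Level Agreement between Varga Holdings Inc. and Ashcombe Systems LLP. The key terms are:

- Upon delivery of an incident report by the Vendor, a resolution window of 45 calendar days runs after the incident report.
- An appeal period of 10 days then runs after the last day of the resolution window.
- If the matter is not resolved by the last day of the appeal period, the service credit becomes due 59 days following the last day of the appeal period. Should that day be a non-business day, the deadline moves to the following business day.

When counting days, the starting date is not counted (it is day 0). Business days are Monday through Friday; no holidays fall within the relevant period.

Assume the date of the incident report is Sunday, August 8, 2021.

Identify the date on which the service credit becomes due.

Adding 45 calendar days to August 8, 2021 gives September 22, 2021, which is the last day of the resolution window.
Adding 10 calendar days to September 22, 2021 gives October 2, 2021, which is the last day of the appeal period.
Adding 59 calendar days to October 2, 2021 gives November 30, 2021, which is the date on which the service credit becomes due. November 30, 2021 is a Tuesday, so no roll-forward applies.

November 30, 2021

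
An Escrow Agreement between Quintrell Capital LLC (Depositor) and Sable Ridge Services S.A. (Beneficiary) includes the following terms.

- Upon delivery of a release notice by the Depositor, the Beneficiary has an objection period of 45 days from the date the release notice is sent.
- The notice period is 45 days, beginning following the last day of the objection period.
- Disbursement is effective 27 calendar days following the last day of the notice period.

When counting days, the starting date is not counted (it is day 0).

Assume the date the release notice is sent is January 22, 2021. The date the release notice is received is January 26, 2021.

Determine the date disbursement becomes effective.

The last day of the objection period: January 22, 2021 + 45 days = March 8, 2021.
The last day of the notice period: March 8, 2021 + 45 days = April 22, 2021.
Adding 27 calendar days to April 22, 2021 gives May 19, 2021, which is the date disbursement becomes effective.

May 19, 2021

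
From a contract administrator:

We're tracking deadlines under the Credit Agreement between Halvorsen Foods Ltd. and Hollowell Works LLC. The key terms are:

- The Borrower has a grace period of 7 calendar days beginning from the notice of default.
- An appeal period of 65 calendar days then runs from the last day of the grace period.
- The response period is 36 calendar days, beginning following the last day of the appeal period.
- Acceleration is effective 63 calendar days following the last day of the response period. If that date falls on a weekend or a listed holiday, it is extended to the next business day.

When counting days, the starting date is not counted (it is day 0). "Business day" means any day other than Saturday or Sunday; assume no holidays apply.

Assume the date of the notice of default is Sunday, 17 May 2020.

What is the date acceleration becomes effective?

The last day of the grace period: 7 calendar days after 17 May 2020 is 24 May 2020.
Adding 65 calendar days to 24 May 2020 gives 28 July 2020, which is the last day of the appeal period.
The last day of the response period: 28 July 2020 + 36 days = 2 September 2020.
The date acceleration becomes effective: 63 calendar days after 2 September 2020 is 4 November 2020. 4 November 2020 is a Wednesday, so no roll-forward applies.

4 November 2020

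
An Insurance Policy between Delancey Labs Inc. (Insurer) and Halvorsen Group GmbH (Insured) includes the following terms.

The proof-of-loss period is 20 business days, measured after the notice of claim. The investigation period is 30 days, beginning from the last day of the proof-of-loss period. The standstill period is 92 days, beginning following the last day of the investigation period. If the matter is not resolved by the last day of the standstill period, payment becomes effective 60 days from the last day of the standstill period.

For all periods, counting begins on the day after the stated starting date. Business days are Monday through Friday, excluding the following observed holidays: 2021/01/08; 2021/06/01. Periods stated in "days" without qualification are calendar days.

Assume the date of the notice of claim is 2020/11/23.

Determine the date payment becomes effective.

2021/06/21

The last day of the proof-of-loss period: 20 business days after Monday, 2020/11/23, skipping weekends — Nov 24, Nov 25, Nov 26, Nov 27, …, Dec 17, Dec 18, Dec 21 — lands on Monday, 2020/12/21.
The last day of the investigation period: 2020/12/21 + 30 days = 2021/01/20.
The last day of the standstill period: 92 calendar days after 2021/01/20 is 2021/04/22.
The date payment becomes effective: 2021/04/22 + 60 days = 2021/06/21.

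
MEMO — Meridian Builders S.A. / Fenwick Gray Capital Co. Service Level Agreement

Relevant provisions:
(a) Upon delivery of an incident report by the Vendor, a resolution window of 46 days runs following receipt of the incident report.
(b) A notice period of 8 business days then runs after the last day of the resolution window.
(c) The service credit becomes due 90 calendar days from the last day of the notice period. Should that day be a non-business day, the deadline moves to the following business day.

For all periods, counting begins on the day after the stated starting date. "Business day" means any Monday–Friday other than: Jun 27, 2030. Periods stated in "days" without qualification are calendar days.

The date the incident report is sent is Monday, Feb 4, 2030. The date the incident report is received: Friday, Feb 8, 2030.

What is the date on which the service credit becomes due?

Jul 4, 2030

Adding 46 calendar days to Feb 8, 2030 gives Mar 26, 2030, which is the last day of the resolution window.
The last day of the notice period: 8 business days after Tuesday, Mar 26, 2030, skipping weekends — Mar 27, Mar 28, Mar 29, Apr 1, Apr 2, Apr 3, Apr 4, Apr 5 — lands on Friday, Apr 5, 2030.
The date on which the service credit becomes due: 90 calendar days after Apr 5, 2030 is Jul 4, 2030. Jul 4, 2030 is a Thursday and is not a listed holiday, so no roll-forward applies.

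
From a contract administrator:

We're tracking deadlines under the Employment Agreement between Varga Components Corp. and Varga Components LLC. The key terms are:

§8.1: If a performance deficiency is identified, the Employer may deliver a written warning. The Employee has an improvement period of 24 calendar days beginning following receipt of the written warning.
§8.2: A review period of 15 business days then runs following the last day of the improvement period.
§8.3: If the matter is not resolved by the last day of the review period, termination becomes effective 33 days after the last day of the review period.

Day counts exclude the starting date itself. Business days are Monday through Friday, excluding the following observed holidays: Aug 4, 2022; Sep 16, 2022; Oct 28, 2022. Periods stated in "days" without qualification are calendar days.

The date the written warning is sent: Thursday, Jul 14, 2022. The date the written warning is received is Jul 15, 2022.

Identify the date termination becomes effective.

Oct 1, 2022

The last day of the improvement period: 24 calendar days after Jul 15, 2022 is Aug 8, 2022.
The last day of the review period: 15 business days after Monday, Aug 8, 2022, skipping weekends — Aug 9, Aug 10, Aug 11, Aug 12, …, Aug 25, Aug 26, Aug 29 — lands on Monday, Aug 29, 2022.
Adding 33 calendar days to Aug 29, 2022 gives Oct 1, 2022, which is the date termination becomes effective.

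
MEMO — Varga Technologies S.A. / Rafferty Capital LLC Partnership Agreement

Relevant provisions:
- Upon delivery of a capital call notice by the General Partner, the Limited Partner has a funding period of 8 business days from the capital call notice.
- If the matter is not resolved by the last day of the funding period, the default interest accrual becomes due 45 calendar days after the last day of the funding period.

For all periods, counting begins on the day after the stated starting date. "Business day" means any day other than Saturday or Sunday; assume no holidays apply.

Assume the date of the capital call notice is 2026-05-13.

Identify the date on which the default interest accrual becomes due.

The last day of the funding period: 8 business days after Wednesday, 2026-05-13, skipping weekends — May 14, May 15, May 18, May 19, May 20, May 21, May 22, May 25 — lands on Monday, 2026-05-25.
The date on which the default interest accrual becomes due: 45 calendar days after 2026-05-25 is 2026-07-09.

2026-07-09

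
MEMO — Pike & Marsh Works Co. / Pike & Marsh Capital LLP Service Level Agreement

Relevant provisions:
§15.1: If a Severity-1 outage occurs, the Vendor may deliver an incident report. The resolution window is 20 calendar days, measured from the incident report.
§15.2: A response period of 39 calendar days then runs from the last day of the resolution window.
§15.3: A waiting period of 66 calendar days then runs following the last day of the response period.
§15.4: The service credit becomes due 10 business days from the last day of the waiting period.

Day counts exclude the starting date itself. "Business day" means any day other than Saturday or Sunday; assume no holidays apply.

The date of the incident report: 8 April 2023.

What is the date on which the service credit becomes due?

25 August 2023

The last day of the resolution window: 8 April 2023 + 20 days = 28 April 2023.
The last day of the response period: 39 calendar days after 28 April 2023 is 6 June 2023.
The last day of the waiting period: 6 June 2023 + 66 days = 11 August 2023.
The date on which the service credit becomes due: 10 business days after Friday, 11 August 2023, skipping weekends — Aug 14, Aug 15, Aug 16, Aug 17, Aug 18, Aug 21, Aug 22, Aug 23, Aug 24, Aug 25 — lands on Friday, 25 August 2023.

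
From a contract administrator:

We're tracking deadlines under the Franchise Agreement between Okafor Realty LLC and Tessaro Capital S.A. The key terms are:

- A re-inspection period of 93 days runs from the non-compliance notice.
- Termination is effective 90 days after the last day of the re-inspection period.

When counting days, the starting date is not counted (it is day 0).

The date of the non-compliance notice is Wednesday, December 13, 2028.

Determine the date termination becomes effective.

Adding 93 calendar days to December 13, 2028 gives March 16, 2029, which is the last day of the re-inspection period.
The date termination becomes effective: 90 calendar days after March 16, 2029 is June 14, 2029.

June 14, 2029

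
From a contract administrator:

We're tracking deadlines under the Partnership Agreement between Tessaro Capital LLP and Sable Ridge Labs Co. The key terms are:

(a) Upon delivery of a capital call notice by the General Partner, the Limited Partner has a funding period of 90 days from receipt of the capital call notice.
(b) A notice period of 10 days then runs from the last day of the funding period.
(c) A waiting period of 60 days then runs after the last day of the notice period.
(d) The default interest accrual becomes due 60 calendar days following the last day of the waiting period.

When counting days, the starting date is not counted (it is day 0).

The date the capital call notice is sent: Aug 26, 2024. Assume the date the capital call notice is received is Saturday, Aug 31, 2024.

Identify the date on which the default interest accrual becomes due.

Apr 8, 2025

The last day of the funding period: 90 calendar days after Aug 31, 2024 is Nov 29, 2024.
The last day of the notice period: Nov 29, 2024 + 10 days = Dec 9, 2024.
The last day of the waiting period: Dec 9, 2024 + 60 days = Feb 7, 2025.
The date on which the default interest accrual becomes due: 60 calendar days after Feb 7, 2025 is Apr 8, 2025.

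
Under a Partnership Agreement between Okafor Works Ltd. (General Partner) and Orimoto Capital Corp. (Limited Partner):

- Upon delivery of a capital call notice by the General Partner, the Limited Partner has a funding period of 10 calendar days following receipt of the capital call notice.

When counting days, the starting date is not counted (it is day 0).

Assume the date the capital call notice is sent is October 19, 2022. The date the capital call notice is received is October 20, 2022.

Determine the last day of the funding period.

October 30, 2022

Adding 10 calendar days to October 20, 2022 gives October 30, 2022, which is the last day of the funding period.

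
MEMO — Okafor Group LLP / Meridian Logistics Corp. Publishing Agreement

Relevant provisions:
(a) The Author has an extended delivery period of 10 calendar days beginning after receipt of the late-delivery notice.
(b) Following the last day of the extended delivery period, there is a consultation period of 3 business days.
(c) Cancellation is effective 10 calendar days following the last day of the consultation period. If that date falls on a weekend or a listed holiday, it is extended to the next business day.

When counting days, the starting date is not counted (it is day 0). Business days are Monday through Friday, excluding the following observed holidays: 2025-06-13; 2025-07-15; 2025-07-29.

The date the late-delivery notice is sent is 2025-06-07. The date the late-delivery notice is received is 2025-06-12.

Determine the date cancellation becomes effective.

2025-07-07

The last day of the extended delivery period: 10 calendar days after 2025-06-12 is 2025-06-22.
From Sunday, 2025-06-22, 3 business days (Jun 23, Jun 24, Jun 25, skipping weekends) brings us to Wednesday, 2025-06-25, which is the last day of the consultation period.
Adding 10 calendar days to 2025-06-25 gives 2025-07-05, which is the date cancellation becomes effective. That falls on a Saturday, so it rolls to the next business day, Monday, 2025-07-07.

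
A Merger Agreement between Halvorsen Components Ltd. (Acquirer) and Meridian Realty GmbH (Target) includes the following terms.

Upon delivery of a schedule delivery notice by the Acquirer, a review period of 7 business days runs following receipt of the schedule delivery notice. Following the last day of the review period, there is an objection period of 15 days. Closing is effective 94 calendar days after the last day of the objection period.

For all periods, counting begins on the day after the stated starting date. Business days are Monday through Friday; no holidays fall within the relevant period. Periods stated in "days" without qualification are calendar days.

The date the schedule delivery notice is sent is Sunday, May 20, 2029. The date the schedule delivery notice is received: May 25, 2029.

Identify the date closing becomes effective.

September 22, 2029

The last day of the review period: 7 business days after Friday, May 25, 2029, skipping weekends — May 28, May 29, May 30, May 31, Jun 1, Jun 4, Jun 5 — lands on Tuesday, June 5, 2029.
Adding 15 calendar days to June 5, 2029 gives June 20, 2029, which is the last day of the objection period.
The date closing becomes effective: 94 calendar days after June 20, 2029 is September 22, 2029.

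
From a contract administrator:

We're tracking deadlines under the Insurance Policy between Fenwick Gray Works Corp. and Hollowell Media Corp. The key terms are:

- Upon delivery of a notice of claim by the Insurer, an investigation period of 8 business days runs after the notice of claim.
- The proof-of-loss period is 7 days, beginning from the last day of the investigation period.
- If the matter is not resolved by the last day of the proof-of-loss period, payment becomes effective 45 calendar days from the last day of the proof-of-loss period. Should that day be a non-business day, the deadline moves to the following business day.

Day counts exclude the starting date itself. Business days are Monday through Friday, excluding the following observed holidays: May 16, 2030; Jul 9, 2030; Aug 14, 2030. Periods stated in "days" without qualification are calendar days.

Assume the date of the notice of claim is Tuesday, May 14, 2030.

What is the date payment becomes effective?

The last day of the investigation period: counting 8 business days from Tuesday, May 14, 2030 (May 15, May 17, May 20, May 21, May 22, May 23, May 24, May 27, skipping weekends and the listed holiday on May 16) reaches Monday, May 27, 2030.
The last day of the proof-of-loss period: May 27, 2030 + 7 days = Jun 3, 2030.
The date payment becomes effective: 45 calendar days after Jun 3, 2030 is Jul 18, 2030. Jul 18, 2030 is a Thursday and is not a listed holiday, so no roll-forward applies.

Jul 18, 2030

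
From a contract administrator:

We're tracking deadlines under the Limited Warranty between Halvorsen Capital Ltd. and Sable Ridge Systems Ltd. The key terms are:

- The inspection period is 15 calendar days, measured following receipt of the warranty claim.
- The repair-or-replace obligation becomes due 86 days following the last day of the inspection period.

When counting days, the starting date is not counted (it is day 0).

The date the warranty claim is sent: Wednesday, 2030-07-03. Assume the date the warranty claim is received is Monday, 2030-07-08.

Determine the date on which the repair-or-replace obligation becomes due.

2030-10-17

The last day of the inspection period: 15 calendar days after 2030-07-08 is 2030-07-23.
Adding 86 calendar days to 2030-07-23 gives 2030-10-17, which is the date on which the repair-or-replace obligation becomes due.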